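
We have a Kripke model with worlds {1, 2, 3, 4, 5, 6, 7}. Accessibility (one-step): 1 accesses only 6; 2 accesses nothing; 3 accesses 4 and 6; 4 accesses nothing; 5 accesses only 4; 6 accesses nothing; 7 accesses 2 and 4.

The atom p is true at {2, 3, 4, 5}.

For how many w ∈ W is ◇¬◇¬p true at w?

4

1: successors {6}; ¬◇¬p there: 6:T. ✓
2: no successors, so ◇¬◇¬p fails. ✗
3: successors {4, 6}; ¬◇¬p there: 4:T, 6:T. ✓
4: no successors, so ◇¬◇¬p fails. ✗
5: successors {4}; ¬◇¬p there: 4:T. ✓
6: no successors, so ◇¬◇¬p fails. ✗
7: successors {2, 4}; ¬◇¬p there: 2:T, 4:T. ✓
Satisfying worlds: {1, 3, 5, 7}.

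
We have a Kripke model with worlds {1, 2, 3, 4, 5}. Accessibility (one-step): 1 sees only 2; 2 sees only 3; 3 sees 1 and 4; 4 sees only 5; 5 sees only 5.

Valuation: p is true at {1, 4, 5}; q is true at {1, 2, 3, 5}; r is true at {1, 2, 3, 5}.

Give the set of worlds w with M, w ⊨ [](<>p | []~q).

1: successors {2}; <>p | []~q there: 2:F. ✗
2: successors {3}; <>p | []~q there: 3:T. ✓
3: successors {1, 4}; <>p | []~q there: 1:F, 4:T. ✗
4: successors {5}; <>p | []~q there: 5:T. ✓
5: successors {5}; <>p | []~q there: 5:T. ✓

{2, 4, 5}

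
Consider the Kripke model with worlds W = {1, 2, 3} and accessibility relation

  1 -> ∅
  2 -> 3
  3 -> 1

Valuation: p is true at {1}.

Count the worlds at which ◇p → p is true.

1: ◇p is F, p is T. ✓
2: ◇p is F, p is F. ✓
3: ◇p is T, p is F. ✗
Satisfying worlds: {1, 2}.

2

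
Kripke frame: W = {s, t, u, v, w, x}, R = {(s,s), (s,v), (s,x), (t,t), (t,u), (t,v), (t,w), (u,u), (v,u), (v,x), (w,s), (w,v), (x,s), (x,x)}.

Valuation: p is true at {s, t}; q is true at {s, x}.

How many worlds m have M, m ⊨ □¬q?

2

s: successors {s, v, x}; ¬q there: s:F, v:T, x:F. ✗
t: successors {t, u, v, w}; ¬q there: t:T, u:T, v:T, w:T. ✓
u: successors {u}; ¬q there: u:T. ✓
v: successors {u, x}; ¬q there: u:T, x:F. ✗
w: successors {s, v}; ¬q there: s:F, v:T. ✗
x: successors {s, x}; ¬q there: s:F, x:F. ✗
Satisfying worlds: {t, u}.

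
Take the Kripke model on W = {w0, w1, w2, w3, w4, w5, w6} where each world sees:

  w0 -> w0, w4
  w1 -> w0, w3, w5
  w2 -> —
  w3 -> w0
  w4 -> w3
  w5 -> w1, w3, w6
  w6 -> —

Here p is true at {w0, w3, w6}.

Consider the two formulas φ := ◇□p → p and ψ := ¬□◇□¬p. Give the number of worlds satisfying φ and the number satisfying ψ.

For ◇□p → p:
w0: ◇□p is T, p is T. ✓
w1: ◇□p is T, p is F. ✗
w2: ◇□p is F, p is F. ✓
w3: ◇□p is F, p is T. ✓
w4: ◇□p is T, p is F. ✗
w5: ◇□p is T, p is F. ✗
w6: ◇□p is F, p is T. ✓
— 4 worlds.
For ¬□◇□¬p:
w0: □◇□¬p is F. ✓
w1: □◇□¬p is F. ✓
w2: □◇□¬p is T. ✗
w3: □◇□¬p is F. ✓
w4: □◇□¬p is F. ✓
w5: □◇□¬p is F. ✓
w6: □◇□¬p is T. ✗
— 5 worlds.

4 and 5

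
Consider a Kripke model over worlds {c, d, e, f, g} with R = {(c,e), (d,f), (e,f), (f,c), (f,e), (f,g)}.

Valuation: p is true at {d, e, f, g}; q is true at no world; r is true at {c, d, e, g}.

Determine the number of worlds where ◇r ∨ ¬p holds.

c: ◇r is T, ¬p is T. ✓
d: ◇r is F, ¬p is F. ✗
e: ◇r is F, ¬p is F. ✗
f: ◇r is T, ¬p is F. ✓
g: ◇r is F, ¬p is F. ✗
Satisfying worlds: {c, f}.

2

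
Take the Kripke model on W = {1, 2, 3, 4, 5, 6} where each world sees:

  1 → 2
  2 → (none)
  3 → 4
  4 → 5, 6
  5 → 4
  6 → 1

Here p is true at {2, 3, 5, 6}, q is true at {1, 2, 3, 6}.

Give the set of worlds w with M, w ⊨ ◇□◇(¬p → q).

1: successors {2}; □◇(¬p → q) there: 2:T. ✓
2: no successors, so ◇□◇(¬p → q) fails. ✗
3: successors {4}; □◇(¬p → q) there: 4:F. ✗
4: successors {5, 6}; □◇(¬p → q) there: 5:T, 6:T. ✓
5: successors {4}; □◇(¬p → q) there: 4:F. ✗
6: successors {1}; □◇(¬p → q) there: 1:F. ✗

{1, 4}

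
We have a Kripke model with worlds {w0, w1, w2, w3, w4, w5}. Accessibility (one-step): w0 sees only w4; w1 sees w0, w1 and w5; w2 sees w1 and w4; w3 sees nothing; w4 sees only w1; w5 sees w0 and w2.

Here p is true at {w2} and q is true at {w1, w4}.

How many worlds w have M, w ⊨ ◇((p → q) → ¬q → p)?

w0: successors {w4}; (p → q) → ¬q → p there: w4:T. ✓
w1: successors {w0, w1, w5}; (p → q) → ¬q → p there: w0:F, w1:T, w5:F. ✓
w2: successors {w1, w4}; (p → q) → ¬q → p there: w1:T, w4:T. ✓
w3: no successors, so ◇((p → q) → ¬q → p) fails. ✗
w4: successors {w1}; (p → q) → ¬q → p there: w1:T. ✓
w5: successors {w0, w2}; (p → q) → ¬q → p there: w0:F, w2:T. ✓
Satisfying worlds: {w0, w1, w2, w4, w5}.

5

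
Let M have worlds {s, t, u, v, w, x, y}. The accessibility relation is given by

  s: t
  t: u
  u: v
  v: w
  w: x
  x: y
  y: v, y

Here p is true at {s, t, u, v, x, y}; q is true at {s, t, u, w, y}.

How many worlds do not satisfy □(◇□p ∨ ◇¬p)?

1

s: successors {t}; ◇□p ∨ ◇¬p there: t:T. ✓
t: successors {u}; ◇□p ∨ ◇¬p there: u:F. ✗
u: successors {v}; ◇□p ∨ ◇¬p there: v:T. ✓
v: successors {w}; ◇□p ∨ ◇¬p there: w:T. ✓
w: successors {x}; ◇□p ∨ ◇¬p there: x:T. ✓
x: successors {y}; ◇□p ∨ ◇¬p there: y:T. ✓
y: successors {v, y}; ◇□p ∨ ◇¬p there: v:T, y:T. ✓
Satisfying worlds: {s, u, v, w, x, y}.
So □(◇□p ∨ ◇¬p) fails at the other 1 world.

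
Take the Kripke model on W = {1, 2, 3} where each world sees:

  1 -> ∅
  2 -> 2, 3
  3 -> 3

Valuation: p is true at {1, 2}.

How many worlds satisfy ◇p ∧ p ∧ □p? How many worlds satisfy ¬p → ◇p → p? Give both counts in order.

0 and 3

For ◇p ∧ p ∧ □p:
1: ◇p ∧ p is F, □p is T. ✗
2: ◇p ∧ p is T, □p is F. ✗
3: ◇p ∧ p is F, □p is F. ✗
— 0 worlds.
For ¬p → ◇p → p:
1: ¬p is F, ◇p → p is T. ✓
2: ¬p is F, ◇p → p is T. ✓
3: ¬p is T, ◇p → p is T. ✓
— 3 worlds.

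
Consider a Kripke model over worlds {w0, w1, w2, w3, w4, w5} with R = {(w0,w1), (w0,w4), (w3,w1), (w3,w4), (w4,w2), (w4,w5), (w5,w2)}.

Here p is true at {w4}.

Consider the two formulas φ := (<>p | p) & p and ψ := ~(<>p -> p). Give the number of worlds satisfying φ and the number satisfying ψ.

For (<>p | p) & p:
w0: <>p | p is T, p is F. ✗
w1: <>p | p is F, p is F. ✗
w2: <>p | p is F, p is F. ✗
w3: <>p | p is T, p is F. ✗
w4: <>p | p is T, p is T. ✓
w5: <>p | p is F, p is F. ✗
— 1 world.
For ~(<>p -> p):
w0: <>p -> p is F. ✓
w1: <>p -> p is T. ✗
w2: <>p -> p is T. ✗
w3: <>p -> p is F. ✓
w4: <>p -> p is T. ✗
w5: <>p -> p is T. ✗
— 2 worlds.

1 and 2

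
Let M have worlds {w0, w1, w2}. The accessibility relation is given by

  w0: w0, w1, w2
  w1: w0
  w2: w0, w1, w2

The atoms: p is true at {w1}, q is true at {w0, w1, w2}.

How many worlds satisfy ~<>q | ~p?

w0: ~<>q is F, ~p is T. ✓
w1: ~<>q is F, ~p is F. ✗
w2: ~<>q is F, ~p is T. ✓
Satisfying worlds: {w0, w2}.

2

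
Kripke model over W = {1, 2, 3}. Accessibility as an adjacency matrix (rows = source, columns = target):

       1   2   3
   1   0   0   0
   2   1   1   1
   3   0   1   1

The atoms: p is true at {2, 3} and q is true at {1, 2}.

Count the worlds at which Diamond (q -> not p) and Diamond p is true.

2

1: Diamond (q -> not p) is F, Diamond p is F. ✗
2: Diamond (q -> not p) is T, Diamond p is T. ✓
3: Diamond (q -> not p) is T, Diamond p is T. ✓
Satisfying worlds: {2, 3}.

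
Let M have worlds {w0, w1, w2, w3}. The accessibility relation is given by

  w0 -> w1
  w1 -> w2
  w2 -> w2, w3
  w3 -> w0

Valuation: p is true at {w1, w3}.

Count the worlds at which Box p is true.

w0: successors {w1}; p there: w1:T. ✓
w1: successors {w2}; p there: w2:F. ✗
w2: successors {w2, w3}; p there: w2:F, w3:T. ✗
w3: successors {w0}; p there: w0:F. ✗
Satisfying worlds: {w0}.

1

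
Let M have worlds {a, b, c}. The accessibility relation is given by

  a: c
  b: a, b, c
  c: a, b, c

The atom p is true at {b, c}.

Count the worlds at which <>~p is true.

a: successors {c}; ~p there: c:F. ✗
b: successors {a, b, c}; ~p there: a:T, b:F, c:F. ✓
c: successors {a, b, c}; ~p there: a:T, b:F, c:F. ✓
Satisfying worlds: {b, c}.

2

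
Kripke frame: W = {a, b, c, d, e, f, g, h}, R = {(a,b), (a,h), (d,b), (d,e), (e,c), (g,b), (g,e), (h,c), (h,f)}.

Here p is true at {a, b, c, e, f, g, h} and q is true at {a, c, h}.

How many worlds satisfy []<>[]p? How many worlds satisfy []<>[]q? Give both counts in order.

For []<>[]p:
a: successors {b, h}; <>[]p there: b:F, h:T. ✗
b: no successors, so []<>[]p holds vacuously. ✓
c: no successors, so []<>[]p holds vacuously. ✓
d: successors {b, e}; <>[]p there: b:F, e:T. ✗
e: successors {c}; <>[]p there: c:F. ✗
f: no successors, so []<>[]p holds vacuously. ✓
g: successors {b, e}; <>[]p there: b:F, e:T. ✗
h: successors {c, f}; <>[]p there: c:F, f:F. ✗
— 3 worlds.
For []<>[]q:
a: successors {b, h}; <>[]q there: b:F, h:T. ✗
b: no successors, so []<>[]q holds vacuously. ✓
c: no successors, so []<>[]q holds vacuously. ✓
d: successors {b, e}; <>[]q there: b:F, e:T. ✗
e: successors {c}; <>[]q there: c:F. ✗
f: no successors, so []<>[]q holds vacuously. ✓
g: successors {b, e}; <>[]q there: b:F, e:T. ✗
h: successors {c, f}; <>[]q there: c:F, f:F. ✗
— 3 worlds.

3 and 3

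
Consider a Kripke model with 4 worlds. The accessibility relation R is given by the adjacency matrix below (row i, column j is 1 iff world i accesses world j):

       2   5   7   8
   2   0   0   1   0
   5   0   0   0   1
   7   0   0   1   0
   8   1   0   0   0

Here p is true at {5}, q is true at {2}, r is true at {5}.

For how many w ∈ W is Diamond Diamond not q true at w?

2: successors {7}; Diamond not q there: 7:T. ✓
5: successors {8}; Diamond not q there: 8:F. ✗
7: successors {7}; Diamond not q there: 7:T. ✓
8: successors {2}; Diamond not q there: 2:T. ✓
Satisfying worlds: {2, 7, 8}.

3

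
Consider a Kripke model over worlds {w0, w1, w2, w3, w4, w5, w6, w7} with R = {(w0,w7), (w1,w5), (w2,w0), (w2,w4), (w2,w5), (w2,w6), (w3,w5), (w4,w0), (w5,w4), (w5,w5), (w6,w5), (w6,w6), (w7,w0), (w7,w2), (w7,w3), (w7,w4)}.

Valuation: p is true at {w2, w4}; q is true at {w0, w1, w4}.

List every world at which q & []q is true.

{w4}

w0: q is T, []q is F. ✗
w1: q is T, []q is F. ✗
w2: q is F, []q is F. ✗
w3: q is F, []q is F. ✗
w4: q is T, []q is T. ✓
w5: q is F, []q is F. ✗
w6: q is F, []q is F. ✗
w7: q is F, []q is F. ✗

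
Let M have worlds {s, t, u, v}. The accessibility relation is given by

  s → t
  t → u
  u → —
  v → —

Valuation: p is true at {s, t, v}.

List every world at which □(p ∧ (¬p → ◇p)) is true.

{s, u, v}

s: successors {t}; p ∧ (¬p → ◇p) there: t:T. ✓
t: successors {u}; p ∧ (¬p → ◇p) there: u:F. ✗
u: no successors, so □(p ∧ (¬p → ◇p)) holds vacuously. ✓
v: no successors, so □(p ∧ (¬p → ◇p)) holds vacuously. ✓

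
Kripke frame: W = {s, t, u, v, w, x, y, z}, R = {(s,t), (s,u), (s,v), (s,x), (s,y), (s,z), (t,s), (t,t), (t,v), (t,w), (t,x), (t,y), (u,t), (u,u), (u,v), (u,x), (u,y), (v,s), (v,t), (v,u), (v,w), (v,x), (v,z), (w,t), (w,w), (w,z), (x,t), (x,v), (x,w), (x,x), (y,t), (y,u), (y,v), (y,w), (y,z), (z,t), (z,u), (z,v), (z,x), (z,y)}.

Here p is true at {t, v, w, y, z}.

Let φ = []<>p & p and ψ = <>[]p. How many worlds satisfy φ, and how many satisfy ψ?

5 and 5

For []<>p & p:
s: []<>p is T, p is F. ✗
t: []<>p is T, p is T. ✓
u: []<>p is T, p is F. ✗
v: []<>p is T, p is T. ✓
w: []<>p is T, p is T. ✓
x: []<>p is T, p is F. ✗
y: []<>p is T, p is T. ✓
z: []<>p is T, p is T. ✓
— 5 worlds.
For <>[]p:
s: successors {t, u, v, x, y, z}; []p there: t:F, u:F, v:F, x:F, y:F, z:F. ✗
t: successors {s, t, v, w, x, y}; []p there: s:F, t:F, v:F, w:T, x:F, y:F. ✓
u: successors {t, u, v, x, y}; []p there: t:F, u:F, v:F, x:F, y:F. ✗
v: successors {s, t, u, w, x, z}; []p there: s:F, t:F, u:F, w:T, x:F, z:F. ✓
w: successors {t, w, z}; []p there: t:F, w:T, z:F. ✓
x: successors {t, v, w, x}; []p there: t:F, v:F, w:T, x:F. ✓
y: successors {t, u, v, w, z}; []p there: t:F, u:F, v:F, w:T, z:F. ✓
z: successors {t, u, v, x, y}; []p there: t:F, u:F, v:F, x:F, y:F. ✗
— 5 worlds.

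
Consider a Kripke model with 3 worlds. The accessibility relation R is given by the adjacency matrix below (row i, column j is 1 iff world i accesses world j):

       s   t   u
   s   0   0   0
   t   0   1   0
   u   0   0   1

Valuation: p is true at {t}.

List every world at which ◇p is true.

s: no successors, so ◇p fails. ✗
t: successors {t}; p there: t:T. ✓
u: successors {u}; p there: u:F. ✗

{t}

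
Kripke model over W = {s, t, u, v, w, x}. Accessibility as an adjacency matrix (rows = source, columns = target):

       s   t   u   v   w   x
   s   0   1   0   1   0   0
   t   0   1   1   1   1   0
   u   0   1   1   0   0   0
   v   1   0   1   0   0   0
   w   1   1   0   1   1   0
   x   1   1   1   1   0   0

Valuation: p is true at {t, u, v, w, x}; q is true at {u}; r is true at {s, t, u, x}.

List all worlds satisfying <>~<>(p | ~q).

s: successors {t, v}; ~<>(p | ~q) there: t:F, v:F. ✗
t: successors {t, u, v, w}; ~<>(p | ~q) there: t:F, u:F, v:F, w:F. ✗
u: successors {t, u}; ~<>(p | ~q) there: t:F, u:F. ✗
v: successors {s, u}; ~<>(p | ~q) there: s:F, u:F. ✗
w: successors {s, t, v, w}; ~<>(p | ~q) there: s:F, t:F, v:F, w:F. ✗
x: successors {s, t, u, v}; ~<>(p | ~q) there: s:F, t:F, u:F, v:F. ✗

∅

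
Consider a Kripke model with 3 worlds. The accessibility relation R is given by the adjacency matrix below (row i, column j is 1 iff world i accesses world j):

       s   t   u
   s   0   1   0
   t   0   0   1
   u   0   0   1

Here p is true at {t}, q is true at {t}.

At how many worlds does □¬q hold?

s: successors {t}; ¬q there: t:F. ✗
t: successors {u}; ¬q there: u:T. ✓
u: successors {u}; ¬q there: u:T. ✓
Satisfying worlds: {t, u}.

2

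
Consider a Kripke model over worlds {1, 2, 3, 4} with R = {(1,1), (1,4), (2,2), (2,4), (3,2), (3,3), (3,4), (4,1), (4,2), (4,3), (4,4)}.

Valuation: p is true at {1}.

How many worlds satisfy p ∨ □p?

1: p is T, □p is F. ✓
2: p is F, □p is F. ✗
3: p is F, □p is F. ✗
4: p is F, □p is F. ✗
Satisfying worlds: {1}.

1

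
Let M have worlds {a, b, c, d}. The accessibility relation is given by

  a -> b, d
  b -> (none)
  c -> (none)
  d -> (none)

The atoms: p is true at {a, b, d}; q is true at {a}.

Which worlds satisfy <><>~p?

∅

a: successors {b, d}; <>~p there: b:F, d:F. ✗
b: no successors, so <><>~p fails. ✗
c: no successors, so <><>~p fails. ✗
d: no successors, so <><>~p fails. ✗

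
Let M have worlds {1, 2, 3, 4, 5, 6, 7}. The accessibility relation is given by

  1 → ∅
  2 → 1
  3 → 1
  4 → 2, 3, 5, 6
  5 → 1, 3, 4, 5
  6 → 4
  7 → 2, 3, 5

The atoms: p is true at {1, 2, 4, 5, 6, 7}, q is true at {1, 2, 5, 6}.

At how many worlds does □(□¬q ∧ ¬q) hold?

1

1: no successors, so □(□¬q ∧ ¬q) holds vacuously. ✓
2: successors {1}; □¬q ∧ ¬q there: 1:F. ✗
3: successors {1}; □¬q ∧ ¬q there: 1:F. ✗
4: successors {2, 3, 5, 6}; □¬q ∧ ¬q there: 2:F, 3:F, 5:F, 6:F. ✗
5: successors {1, 3, 4, 5}; □¬q ∧ ¬q there: 1:F, 3:F, 4:F, 5:F. ✗
6: successors {4}; □¬q ∧ ¬q there: 4:F. ✗
7: successors {2, 3, 5}; □¬q ∧ ¬q there: 2:F, 3:F, 5:F. ✗
Satisfying worlds: {1}.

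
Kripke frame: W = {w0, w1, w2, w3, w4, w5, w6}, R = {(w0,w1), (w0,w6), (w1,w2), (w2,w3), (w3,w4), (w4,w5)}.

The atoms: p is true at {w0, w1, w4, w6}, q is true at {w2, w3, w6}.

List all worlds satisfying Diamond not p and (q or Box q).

w0: Diamond not p is F, q or Box q is F. ✗
w1: Diamond not p is T, q or Box q is T. ✓
w2: Diamond not p is T, q or Box q is T. ✓
w3: Diamond not p is F, q or Box q is T. ✗
w4: Diamond not p is T, q or Box q is F. ✗
w5: Diamond not p is F, q or Box q is T. ✗
w6: Diamond not p is F, q or Box q is T. ✗

{w1, w2}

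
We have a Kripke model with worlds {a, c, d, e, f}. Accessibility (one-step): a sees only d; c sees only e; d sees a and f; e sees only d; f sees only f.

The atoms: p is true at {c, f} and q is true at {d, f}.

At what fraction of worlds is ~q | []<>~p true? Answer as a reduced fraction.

3/5

a: ~q is T, []<>~p is T. ✓
c: ~q is T, []<>~p is T. ✓
d: ~q is F, []<>~p is F. ✗
e: ~q is T, []<>~p is T. ✓
f: ~q is F, []<>~p is F. ✗
That's 3 of 5 worlds, so 3/5.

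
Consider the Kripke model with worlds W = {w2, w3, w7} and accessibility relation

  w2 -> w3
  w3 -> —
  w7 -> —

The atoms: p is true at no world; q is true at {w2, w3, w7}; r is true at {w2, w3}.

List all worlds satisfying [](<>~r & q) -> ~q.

{w2}

w2: [](<>~r & q) is F, ~q is F. ✓
w3: [](<>~r & q) is T, ~q is F. ✗
w7: [](<>~r & q) is T, ~q is F. ✗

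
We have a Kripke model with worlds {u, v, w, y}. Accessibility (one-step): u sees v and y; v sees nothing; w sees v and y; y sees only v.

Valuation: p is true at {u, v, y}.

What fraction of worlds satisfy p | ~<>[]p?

u: p is T, ~<>[]p is F. ✓
v: p is T, ~<>[]p is T. ✓
w: p is F, ~<>[]p is F. ✗
y: p is T, ~<>[]p is F. ✓
That's 3 of 4 worlds, so 3/4.

3/4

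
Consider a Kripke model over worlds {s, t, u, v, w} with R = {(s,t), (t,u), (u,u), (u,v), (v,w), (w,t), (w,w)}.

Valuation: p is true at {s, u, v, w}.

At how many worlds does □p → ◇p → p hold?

4

s: □p is F, ◇p → p is T. ✓
t: □p is T, ◇p → p is F. ✗
u: □p is T, ◇p → p is T. ✓
v: □p is T, ◇p → p is T. ✓
w: □p is F, ◇p → p is T. ✓
Satisfying worlds: {s, u, v, w}.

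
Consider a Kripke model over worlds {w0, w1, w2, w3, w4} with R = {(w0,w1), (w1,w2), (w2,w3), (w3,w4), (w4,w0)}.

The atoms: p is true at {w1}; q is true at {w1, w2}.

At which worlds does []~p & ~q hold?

w0: []~p is F, ~q is T. ✗
w1: []~p is T, ~q is F. ✗
w2: []~p is T, ~q is F. ✗
w3: []~p is T, ~q is T. ✓
w4: []~p is T, ~q is T. ✓

{w3, w4}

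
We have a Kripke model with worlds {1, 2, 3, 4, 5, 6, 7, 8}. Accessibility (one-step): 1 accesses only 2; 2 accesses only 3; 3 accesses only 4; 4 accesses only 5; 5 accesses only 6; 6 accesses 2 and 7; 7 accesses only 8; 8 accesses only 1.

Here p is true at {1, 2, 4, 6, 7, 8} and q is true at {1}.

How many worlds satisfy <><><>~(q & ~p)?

8

1: successors {2}; <><>~(q & ~p) there: 2:T. ✓
2: successors {3}; <><>~(q & ~p) there: 3:T. ✓
3: successors {4}; <><>~(q & ~p) there: 4:T. ✓
4: successors {5}; <><>~(q & ~p) there: 5:T. ✓
5: successors {6}; <><>~(q & ~p) there: 6:T. ✓
6: successors {2, 7}; <><>~(q & ~p) there: 2:T, 7:T. ✓
7: successors {8}; <><>~(q & ~p) there: 8:T. ✓
8: successors {1}; <><>~(q & ~p) there: 1:T. ✓
Satisfying worlds: {1, 2, 3, 4, 5, 6, 7, 8}.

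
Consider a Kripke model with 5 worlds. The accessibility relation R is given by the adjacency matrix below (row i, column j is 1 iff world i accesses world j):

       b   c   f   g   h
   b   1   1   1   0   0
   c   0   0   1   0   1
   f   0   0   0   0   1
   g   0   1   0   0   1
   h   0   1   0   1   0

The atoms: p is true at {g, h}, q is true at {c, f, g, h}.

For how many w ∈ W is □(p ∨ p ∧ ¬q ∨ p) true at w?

b: successors {b, c, f}; p ∨ p ∧ ¬q ∨ p there: b:F, c:F, f:F. ✗
c: successors {f, h}; p ∨ p ∧ ¬q ∨ p there: f:F, h:T. ✗
f: successors {h}; p ∨ p ∧ ¬q ∨ p there: h:T. ✓
g: successors {c, h}; p ∨ p ∧ ¬q ∨ p there: c:F, h:T. ✗
h: successors {c, g}; p ∨ p ∧ ¬q ∨ p there: c:F, g:T. ✗
Satisfying worlds: {f}.

1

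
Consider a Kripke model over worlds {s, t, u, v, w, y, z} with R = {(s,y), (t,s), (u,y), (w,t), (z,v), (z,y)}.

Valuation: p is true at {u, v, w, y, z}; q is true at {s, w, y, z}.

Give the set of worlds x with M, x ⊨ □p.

{s, u, v, y, z}

s: successors {y}; p there: y:T. ✓
t: successors {s}; p there: s:F. ✗
u: successors {y}; p there: y:T. ✓
v: no successors, so □p holds vacuously. ✓
w: successors {t}; p there: t:F. ✗
y: no successors, so □p holds vacuously. ✓
z: successors {v, y}; p there: v:T, y:T. ✓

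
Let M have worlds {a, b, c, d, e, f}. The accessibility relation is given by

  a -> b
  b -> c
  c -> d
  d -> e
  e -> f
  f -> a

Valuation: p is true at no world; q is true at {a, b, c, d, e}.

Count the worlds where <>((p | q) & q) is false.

1

a: successors {b}; (p | q) & q there: b:T. ✓
b: successors {c}; (p | q) & q there: c:T. ✓
c: successors {d}; (p | q) & q there: d:T. ✓
d: successors {e}; (p | q) & q there: e:T. ✓
e: successors {f}; (p | q) & q there: f:F. ✗
f: successors {a}; (p | q) & q there: a:T. ✓
Satisfying worlds: {a, b, c, d, f}.
So <>((p | q) & q) fails at the other 1 world.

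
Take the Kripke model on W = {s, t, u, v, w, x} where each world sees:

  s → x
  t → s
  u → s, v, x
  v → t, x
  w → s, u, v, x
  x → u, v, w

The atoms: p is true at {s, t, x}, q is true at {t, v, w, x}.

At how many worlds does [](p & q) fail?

4

s: successors {x}; p & q there: x:T. ✓
t: successors {s}; p & q there: s:F. ✗
u: successors {s, v, x}; p & q there: s:F, v:F, x:T. ✗
v: successors {t, x}; p & q there: t:T, x:T. ✓
w: successors {s, u, v, x}; p & q there: s:F, u:F, v:F, x:T. ✗
x: successors {u, v, w}; p & q there: u:F, v:F, w:F. ✗
Satisfying worlds: {s, v}.
So [](p & q) fails at the other 4 worlds.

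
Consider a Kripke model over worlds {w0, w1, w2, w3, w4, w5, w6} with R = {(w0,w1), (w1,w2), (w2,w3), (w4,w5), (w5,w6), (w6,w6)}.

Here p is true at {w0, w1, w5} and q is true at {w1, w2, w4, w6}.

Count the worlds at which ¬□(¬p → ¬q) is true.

w0: □(¬p → ¬q) is T. ✗
w1: □(¬p → ¬q) is F. ✓
w2: □(¬p → ¬q) is T. ✗
w3: □(¬p → ¬q) is T. ✗
w4: □(¬p → ¬q) is T. ✗
w5: □(¬p → ¬q) is F. ✓
w6: □(¬p → ¬q) is F. ✓
Satisfying worlds: {w1, w5, w6}.

3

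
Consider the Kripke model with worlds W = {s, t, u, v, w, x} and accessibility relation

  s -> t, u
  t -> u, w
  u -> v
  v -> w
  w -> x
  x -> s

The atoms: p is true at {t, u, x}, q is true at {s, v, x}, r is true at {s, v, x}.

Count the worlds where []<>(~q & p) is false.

5

s: successors {t, u}; <>(~q & p) there: t:T, u:F. ✗
t: successors {u, w}; <>(~q & p) there: u:F, w:F. ✗
u: successors {v}; <>(~q & p) there: v:F. ✗
v: successors {w}; <>(~q & p) there: w:F. ✗
w: successors {x}; <>(~q & p) there: x:F. ✗
x: successors {s}; <>(~q & p) there: s:T. ✓
Satisfying worlds: {x}.
So []<>(~q & p) fails at the other 5 worlds.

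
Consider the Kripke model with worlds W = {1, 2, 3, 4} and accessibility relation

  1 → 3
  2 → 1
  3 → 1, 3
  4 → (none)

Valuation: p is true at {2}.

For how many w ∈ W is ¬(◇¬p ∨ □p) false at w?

4

1: ◇¬p ∨ □p is T. ✗
2: ◇¬p ∨ □p is T. ✗
3: ◇¬p ∨ □p is T. ✗
4: ◇¬p ∨ □p is T. ✗
Satisfying worlds: ∅.
So ¬(◇¬p ∨ □p) fails at the other 4 worlds.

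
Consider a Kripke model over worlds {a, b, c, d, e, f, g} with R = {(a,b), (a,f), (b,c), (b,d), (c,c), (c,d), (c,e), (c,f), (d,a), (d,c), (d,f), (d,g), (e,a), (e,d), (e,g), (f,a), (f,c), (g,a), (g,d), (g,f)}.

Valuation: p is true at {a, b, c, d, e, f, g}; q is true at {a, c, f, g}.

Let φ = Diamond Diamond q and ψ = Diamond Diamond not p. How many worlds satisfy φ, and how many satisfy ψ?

For Diamond Diamond q:
a: successors {b, f}; Diamond q there: b:T, f:T. ✓
b: successors {c, d}; Diamond q there: c:T, d:T. ✓
c: successors {c, d, e, f}; Diamond q there: c:T, d:T, e:T, f:T. ✓
d: successors {a, c, f, g}; Diamond q there: a:T, c:T, f:T, g:T. ✓
e: successors {a, d, g}; Diamond q there: a:T, d:T, g:T. ✓
f: successors {a, c}; Diamond q there: a:T, c:T. ✓
g: successors {a, d, f}; Diamond q there: a:T, d:T, f:T. ✓
— 7 worlds.
For Diamond Diamond not p:
a: successors {b, f}; Diamond not p there: b:F, f:F. ✗
b: successors {c, d}; Diamond not p there: c:F, d:F. ✗
c: successors {c, d, e, f}; Diamond not p there: c:F, d:F, e:F, f:F. ✗
d: successors {a, c, f, g}; Diamond not p there: a:F, c:F, f:F, g:F. ✗
e: successors {a, d, g}; Diamond not p there: a:F, d:F, g:F. ✗
f: successors {a, c}; Diamond not p there: a:F, c:F. ✗
g: successors {a, d, f}; Diamond not p there: a:F, d:F, f:F. ✗
— 0 worlds.

7 and 0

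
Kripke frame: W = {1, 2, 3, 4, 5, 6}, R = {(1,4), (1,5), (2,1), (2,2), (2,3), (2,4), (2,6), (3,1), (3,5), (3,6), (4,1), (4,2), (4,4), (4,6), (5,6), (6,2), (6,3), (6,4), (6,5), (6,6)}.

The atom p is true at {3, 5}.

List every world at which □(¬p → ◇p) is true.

1: successors {4, 5}; ¬p → ◇p there: 4:F, 5:T. ✗
2: successors {1, 2, 3, 4, 6}; ¬p → ◇p there: 1:T, 2:T, 3:T, 4:F, 6:T. ✗
3: successors {1, 5, 6}; ¬p → ◇p there: 1:T, 5:T, 6:T. ✓
4: successors {1, 2, 4, 6}; ¬p → ◇p there: 1:T, 2:T, 4:F, 6:T. ✗
5: successors {6}; ¬p → ◇p there: 6:T. ✓
6: successors {2, 3, 4, 5, 6}; ¬p → ◇p there: 2:T, 3:T, 4:F, 5:T, 6:T. ✗

{3, 5}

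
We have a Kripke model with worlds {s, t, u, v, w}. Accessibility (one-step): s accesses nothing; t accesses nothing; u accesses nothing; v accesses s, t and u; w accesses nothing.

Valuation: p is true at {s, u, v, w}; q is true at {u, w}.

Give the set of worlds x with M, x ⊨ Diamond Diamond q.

∅

s: no successors, so Diamond Diamond q fails. ✗
t: no successors, so Diamond Diamond q fails. ✗
u: no successors, so Diamond Diamond q fails. ✗
v: successors {s, t, u}; Diamond q there: s:F, t:F, u:F. ✗
w: no successors, so Diamond Diamond q fails. ✗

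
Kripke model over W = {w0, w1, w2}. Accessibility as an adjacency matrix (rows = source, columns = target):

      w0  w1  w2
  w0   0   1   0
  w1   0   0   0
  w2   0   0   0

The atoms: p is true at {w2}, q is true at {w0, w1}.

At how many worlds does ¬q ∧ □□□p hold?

w0: ¬q is F, □□□p is T. ✗
w1: ¬q is F, □□□p is T. ✗
w2: ¬q is T, □□□p is T. ✓
Satisfying worlds: {w2}.

1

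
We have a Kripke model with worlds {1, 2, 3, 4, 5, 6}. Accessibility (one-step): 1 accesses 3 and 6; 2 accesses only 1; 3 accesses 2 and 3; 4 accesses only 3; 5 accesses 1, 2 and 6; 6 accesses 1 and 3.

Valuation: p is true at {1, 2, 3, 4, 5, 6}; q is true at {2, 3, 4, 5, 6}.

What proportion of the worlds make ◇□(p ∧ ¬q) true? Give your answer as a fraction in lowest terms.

1: successors {3, 6}; □(p ∧ ¬q) there: 3:F, 6:F. ✗
2: successors {1}; □(p ∧ ¬q) there: 1:F. ✗
3: successors {2, 3}; □(p ∧ ¬q) there: 2:T, 3:F. ✓
4: successors {3}; □(p ∧ ¬q) there: 3:F. ✗
5: successors {1, 2, 6}; □(p ∧ ¬q) there: 1:F, 2:T, 6:F. ✓
6: successors {1, 3}; □(p ∧ ¬q) there: 1:F, 3:F. ✗
That's 2 of 6 worlds, so 2/6 = 1/3.

1/3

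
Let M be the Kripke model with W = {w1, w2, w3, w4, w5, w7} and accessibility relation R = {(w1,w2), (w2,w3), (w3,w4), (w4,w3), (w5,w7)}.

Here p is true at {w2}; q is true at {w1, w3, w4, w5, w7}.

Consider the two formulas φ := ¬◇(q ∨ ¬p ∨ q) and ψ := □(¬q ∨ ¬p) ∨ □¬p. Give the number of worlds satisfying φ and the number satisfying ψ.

2 and 6

For ¬◇(q ∨ ¬p ∨ q):
w1: ◇(q ∨ ¬p ∨ q) is F. ✓
w2: ◇(q ∨ ¬p ∨ q) is T. ✗
w3: ◇(q ∨ ¬p ∨ q) is T. ✗
w4: ◇(q ∨ ¬p ∨ q) is T. ✗
w5: ◇(q ∨ ¬p ∨ q) is T. ✗
w7: ◇(q ∨ ¬p ∨ q) is F. ✓
— 2 worlds.
For □(¬q ∨ ¬p) ∨ □¬p:
w1: □(¬q ∨ ¬p) is T, □¬p is F. ✓
w2: □(¬q ∨ ¬p) is T, □¬p is T. ✓
w3: □(¬q ∨ ¬p) is T, □¬p is T. ✓
w4: □(¬q ∨ ¬p) is T, □¬p is T. ✓
w5: □(¬q ∨ ¬p) is T, □¬p is T. ✓
w7: □(¬q ∨ ¬p) is T, □¬p is T. ✓
— 6 worlds.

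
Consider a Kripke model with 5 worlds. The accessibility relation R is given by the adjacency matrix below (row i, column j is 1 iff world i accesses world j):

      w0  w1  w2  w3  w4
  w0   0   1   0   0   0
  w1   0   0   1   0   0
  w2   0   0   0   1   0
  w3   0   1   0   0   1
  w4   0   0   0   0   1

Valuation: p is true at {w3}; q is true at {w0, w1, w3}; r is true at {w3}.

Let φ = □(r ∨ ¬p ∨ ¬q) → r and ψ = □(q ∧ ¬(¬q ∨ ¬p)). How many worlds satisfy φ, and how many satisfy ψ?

For □(r ∨ ¬p ∨ ¬q) → r:
w0: □(r ∨ ¬p ∨ ¬q) is T, r is F. ✗
w1: □(r ∨ ¬p ∨ ¬q) is T, r is F. ✗
w2: □(r ∨ ¬p ∨ ¬q) is T, r is F. ✗
w3: □(r ∨ ¬p ∨ ¬q) is T, r is T. ✓
w4: □(r ∨ ¬p ∨ ¬q) is T, r is F. ✗
— 1 world.
For □(q ∧ ¬(¬q ∨ ¬p)):
w0: successors {w1}; q ∧ ¬(¬q ∨ ¬p) there: w1:F. ✗
w1: successors {w2}; q ∧ ¬(¬q ∨ ¬p) there: w2:F. ✗
w2: successors {w3}; q ∧ ¬(¬q ∨ ¬p) there: w3:T. ✓
w3: successors {w1, w4}; q ∧ ¬(¬q ∨ ¬p) there: w1:F, w4:F. ✗
w4: successors {w4}; q ∧ ¬(¬q ∨ ¬p) there: w4:F. ✗
— 1 world.

1 and 1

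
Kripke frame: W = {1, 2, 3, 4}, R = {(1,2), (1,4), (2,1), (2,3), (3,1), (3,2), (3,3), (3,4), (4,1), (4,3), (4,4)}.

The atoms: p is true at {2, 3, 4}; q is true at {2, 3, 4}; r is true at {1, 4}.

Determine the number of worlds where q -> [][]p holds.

1

1: q is F, [][]p is F. ✓
2: q is T, [][]p is F. ✗
3: q is T, [][]p is F. ✗
4: q is T, [][]p is F. ✗
Satisfying worlds: {1}.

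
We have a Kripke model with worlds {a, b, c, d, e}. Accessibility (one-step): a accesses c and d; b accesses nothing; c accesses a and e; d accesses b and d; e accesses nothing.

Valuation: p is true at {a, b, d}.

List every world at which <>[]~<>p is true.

a: successors {c, d}; []~<>p there: c:F, d:F. ✗
b: no successors, so <>[]~<>p fails. ✗
c: successors {a, e}; []~<>p there: a:F, e:T. ✓
d: successors {b, d}; []~<>p there: b:T, d:F. ✓
e: no successors, so <>[]~<>p fails. ✗

{c, d}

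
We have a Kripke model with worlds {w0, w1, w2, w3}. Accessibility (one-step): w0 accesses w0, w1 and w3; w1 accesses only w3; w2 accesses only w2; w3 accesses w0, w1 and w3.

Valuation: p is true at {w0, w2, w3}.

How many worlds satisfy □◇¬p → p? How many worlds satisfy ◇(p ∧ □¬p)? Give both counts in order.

For □◇¬p → p:
w0: □◇¬p is F, p is T. ✓
w1: □◇¬p is T, p is F. ✗
w2: □◇¬p is F, p is T. ✓
w3: □◇¬p is F, p is T. ✓
— 3 worlds.
For ◇(p ∧ □¬p):
w0: successors {w0, w1, w3}; p ∧ □¬p there: w0:F, w1:F, w3:F. ✗
w1: successors {w3}; p ∧ □¬p there: w3:F. ✗
w2: successors {w2}; p ∧ □¬p there: w2:F. ✗
w3: successors {w0, w1, w3}; p ∧ □¬p there: w0:F, w1:F, w3:F. ✗
— 0 worlds.

3 and 0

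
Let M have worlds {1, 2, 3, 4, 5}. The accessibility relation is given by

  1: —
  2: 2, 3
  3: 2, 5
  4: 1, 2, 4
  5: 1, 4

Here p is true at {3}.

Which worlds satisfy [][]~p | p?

{1, 3, 5}

1: [][]~p is T, p is F. ✓
2: [][]~p is F, p is F. ✗
3: [][]~p is F, p is T. ✓
4: [][]~p is F, p is F. ✗
5: [][]~p is T, p is F. ✓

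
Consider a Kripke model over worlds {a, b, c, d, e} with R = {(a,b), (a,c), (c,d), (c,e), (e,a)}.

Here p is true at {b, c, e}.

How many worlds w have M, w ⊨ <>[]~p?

a: successors {b, c}; []~p there: b:T, c:F. ✓
b: no successors, so <>[]~p fails. ✗
c: successors {d, e}; []~p there: d:T, e:T. ✓
d: no successors, so <>[]~p fails. ✗
e: successors {a}; []~p there: a:F. ✗
Satisfying worlds: {a, c}.

2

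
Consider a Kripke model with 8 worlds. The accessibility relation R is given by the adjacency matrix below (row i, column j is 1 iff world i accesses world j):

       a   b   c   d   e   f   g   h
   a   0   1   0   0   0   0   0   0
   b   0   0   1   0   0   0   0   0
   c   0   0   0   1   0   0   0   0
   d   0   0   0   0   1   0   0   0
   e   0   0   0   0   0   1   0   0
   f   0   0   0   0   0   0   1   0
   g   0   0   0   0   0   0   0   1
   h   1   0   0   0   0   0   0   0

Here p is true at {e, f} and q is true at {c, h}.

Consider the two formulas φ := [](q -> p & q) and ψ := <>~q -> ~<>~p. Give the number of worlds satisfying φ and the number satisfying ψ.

For [](q -> p & q):
a: successors {b}; q -> p & q there: b:T. ✓
b: successors {c}; q -> p & q there: c:F. ✗
c: successors {d}; q -> p & q there: d:T. ✓
d: successors {e}; q -> p & q there: e:T. ✓
e: successors {f}; q -> p & q there: f:T. ✓
f: successors {g}; q -> p & q there: g:T. ✓
g: successors {h}; q -> p & q there: h:F. ✗
h: successors {a}; q -> p & q there: a:T. ✓
— 6 worlds.
For <>~q -> ~<>~p:
a: <>~q is T, ~<>~p is F. ✗
b: <>~q is F, ~<>~p is F. ✓
c: <>~q is T, ~<>~p is F. ✗
d: <>~q is T, ~<>~p is T. ✓
e: <>~q is T, ~<>~p is T. ✓
f: <>~q is T, ~<>~p is F. ✗
g: <>~q is F, ~<>~p is F. ✓
h: <>~q is T, ~<>~p is F. ✗
— 4 worlds.

6 and 4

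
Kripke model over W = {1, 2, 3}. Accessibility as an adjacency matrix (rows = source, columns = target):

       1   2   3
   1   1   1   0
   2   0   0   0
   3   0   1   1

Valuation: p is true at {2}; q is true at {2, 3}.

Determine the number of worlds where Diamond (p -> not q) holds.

1: successors {1, 2}; p -> not q there: 1:T, 2:F. ✓
2: no successors, so Diamond (p -> not q) fails. ✗
3: successors {2, 3}; p -> not q there: 2:F, 3:T. ✓
Satisfying worlds: {1, 3}.

2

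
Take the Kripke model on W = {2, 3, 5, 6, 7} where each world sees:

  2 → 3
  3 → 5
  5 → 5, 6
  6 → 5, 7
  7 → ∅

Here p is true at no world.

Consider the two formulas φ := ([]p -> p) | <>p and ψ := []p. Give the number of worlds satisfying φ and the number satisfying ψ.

For ([]p -> p) | <>p:
2: []p -> p is T, <>p is F. ✓
3: []p -> p is T, <>p is F. ✓
5: []p -> p is T, <>p is F. ✓
6: []p -> p is T, <>p is F. ✓
7: []p -> p is F, <>p is F. ✗
— 4 worlds.
For []p:
2: successors {3}; p there: 3:F. ✗
3: successors {5}; p there: 5:F. ✗
5: successors {5, 6}; p there: 5:F, 6:F. ✗
6: successors {5, 7}; p there: 5:F, 7:F. ✗
7: no successors, so []p holds vacuously. ✓
— 1 world.

4 and 1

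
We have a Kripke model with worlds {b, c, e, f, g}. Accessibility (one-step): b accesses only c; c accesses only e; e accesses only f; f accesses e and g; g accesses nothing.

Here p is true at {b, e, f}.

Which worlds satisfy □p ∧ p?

{e}

b: □p is F, p is T. ✗
c: □p is T, p is F. ✗
e: □p is T, p is T. ✓
f: □p is F, p is T. ✗
g: □p is T, p is F. ✗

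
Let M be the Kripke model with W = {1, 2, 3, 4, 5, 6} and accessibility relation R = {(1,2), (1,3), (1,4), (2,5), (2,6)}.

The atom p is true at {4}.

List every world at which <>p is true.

1: successors {2, 3, 4}; p there: 2:F, 3:F, 4:T. ✓
2: successors {5, 6}; p there: 5:F, 6:F. ✗
3: no successors, so <>p fails. ✗
4: no successors, so <>p fails. ✗
5: no successors, so <>p fails. ✗
6: no successors, so <>p fails. ✗

{1}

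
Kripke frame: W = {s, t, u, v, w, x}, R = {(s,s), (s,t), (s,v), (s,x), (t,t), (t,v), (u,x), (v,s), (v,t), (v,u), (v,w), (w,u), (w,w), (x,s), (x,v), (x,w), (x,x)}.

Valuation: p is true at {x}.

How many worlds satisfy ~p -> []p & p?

1

s: ~p is T, []p & p is F. ✗
t: ~p is T, []p & p is F. ✗
u: ~p is T, []p & p is F. ✗
v: ~p is T, []p & p is F. ✗
w: ~p is T, []p & p is F. ✗
x: ~p is F, []p & p is F. ✓
Satisfying worlds: {x}.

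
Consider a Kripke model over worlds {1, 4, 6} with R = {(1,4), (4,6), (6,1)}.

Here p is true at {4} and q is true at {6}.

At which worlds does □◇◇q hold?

1: successors {4}; ◇◇q there: 4:F. ✗
4: successors {6}; ◇◇q there: 6:F. ✗
6: successors {1}; ◇◇q there: 1:T. ✓

{6}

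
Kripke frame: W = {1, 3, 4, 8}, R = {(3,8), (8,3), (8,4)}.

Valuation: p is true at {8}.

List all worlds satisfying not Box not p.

{3}

1: Box not p is T. ✗
3: Box not p is F. ✓
4: Box not p is T. ✗
8: Box not p is T. ✗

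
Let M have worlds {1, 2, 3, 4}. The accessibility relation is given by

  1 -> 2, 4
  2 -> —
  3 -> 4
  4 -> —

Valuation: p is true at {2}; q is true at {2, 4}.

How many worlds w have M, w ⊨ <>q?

1: successors {2, 4}; q there: 2:T, 4:T. ✓
2: no successors, so <>q fails. ✗
3: successors {4}; q there: 4:T. ✓
4: no successors, so <>q fails. ✗
Satisfying worlds: {1, 3}.

2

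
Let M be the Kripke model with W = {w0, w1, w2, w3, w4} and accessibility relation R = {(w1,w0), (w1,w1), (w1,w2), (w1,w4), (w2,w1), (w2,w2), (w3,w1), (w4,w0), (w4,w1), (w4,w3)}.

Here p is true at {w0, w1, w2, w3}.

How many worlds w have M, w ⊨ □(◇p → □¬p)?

w0: no successors, so □(◇p → □¬p) holds vacuously. ✓
w1: successors {w0, w1, w2, w4}; ◇p → □¬p there: w0:T, w1:F, w2:F, w4:F. ✗
w2: successors {w1, w2}; ◇p → □¬p there: w1:F, w2:F. ✗
w3: successors {w1}; ◇p → □¬p there: w1:F. ✗
w4: successors {w0, w1, w3}; ◇p → □¬p there: w0:T, w1:F, w3:F. ✗
Satisfying worlds: {w0}.

1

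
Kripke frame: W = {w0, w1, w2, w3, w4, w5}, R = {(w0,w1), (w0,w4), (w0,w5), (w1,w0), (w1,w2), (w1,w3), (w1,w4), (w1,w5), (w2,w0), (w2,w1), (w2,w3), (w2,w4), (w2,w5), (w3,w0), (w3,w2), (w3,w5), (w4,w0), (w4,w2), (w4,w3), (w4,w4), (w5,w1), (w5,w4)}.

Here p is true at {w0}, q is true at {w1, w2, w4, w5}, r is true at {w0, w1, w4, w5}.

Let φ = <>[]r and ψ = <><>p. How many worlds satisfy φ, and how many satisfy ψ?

For <>[]r:
w0: successors {w1, w4, w5}; []r there: w1:F, w4:F, w5:T. ✓
w1: successors {w0, w2, w3, w4, w5}; []r there: w0:T, w2:F, w3:F, w4:F, w5:T. ✓
w2: successors {w0, w1, w3, w4, w5}; []r there: w0:T, w1:F, w3:F, w4:F, w5:T. ✓
w3: successors {w0, w2, w5}; []r there: w0:T, w2:F, w5:T. ✓
w4: successors {w0, w2, w3, w4}; []r there: w0:T, w2:F, w3:F, w4:F. ✓
w5: successors {w1, w4}; []r there: w1:F, w4:F. ✗
— 5 worlds.
For <><>p:
w0: successors {w1, w4, w5}; <>p there: w1:T, w4:T, w5:F. ✓
w1: successors {w0, w2, w3, w4, w5}; <>p there: w0:F, w2:T, w3:T, w4:T, w5:F. ✓
w2: successors {w0, w1, w3, w4, w5}; <>p there: w0:F, w1:T, w3:T, w4:T, w5:F. ✓
w3: successors {w0, w2, w5}; <>p there: w0:F, w2:T, w5:F. ✓
w4: successors {w0, w2, w3, w4}; <>p there: w0:F, w2:T, w3:T, w4:T. ✓
w5: successors {w1, w4}; <>p there: w1:T, w4:T. ✓
— 6 worlds.

5 and 6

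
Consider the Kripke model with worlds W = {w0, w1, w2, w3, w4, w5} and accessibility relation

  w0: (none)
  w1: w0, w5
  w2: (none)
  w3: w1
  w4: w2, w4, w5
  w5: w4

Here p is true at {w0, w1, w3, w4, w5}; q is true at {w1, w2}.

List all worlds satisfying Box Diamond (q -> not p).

w0: no successors, so Box Diamond (q -> not p) holds vacuously. ✓
w1: successors {w0, w5}; Diamond (q -> not p) there: w0:F, w5:T. ✗
w2: no successors, so Box Diamond (q -> not p) holds vacuously. ✓
w3: successors {w1}; Diamond (q -> not p) there: w1:T. ✓
w4: successors {w2, w4, w5}; Diamond (q -> not p) there: w2:F, w4:T, w5:T. ✗
w5: successors {w4}; Diamond (q -> not p) there: w4:T. ✓

{w0, w2, w3, w5}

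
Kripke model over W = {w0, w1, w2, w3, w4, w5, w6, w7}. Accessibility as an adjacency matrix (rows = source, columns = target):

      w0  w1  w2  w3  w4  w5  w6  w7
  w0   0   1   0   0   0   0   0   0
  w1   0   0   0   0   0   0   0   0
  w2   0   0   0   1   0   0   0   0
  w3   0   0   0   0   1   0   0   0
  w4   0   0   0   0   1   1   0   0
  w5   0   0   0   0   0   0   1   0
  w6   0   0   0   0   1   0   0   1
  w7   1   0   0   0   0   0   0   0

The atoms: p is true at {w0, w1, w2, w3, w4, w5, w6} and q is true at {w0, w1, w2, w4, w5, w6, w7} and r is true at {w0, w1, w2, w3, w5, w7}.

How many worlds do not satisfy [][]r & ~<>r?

w0: [][]r is T, ~<>r is F. ✗
w1: [][]r is T, ~<>r is T. ✓
w2: [][]r is F, ~<>r is F. ✗
w3: [][]r is F, ~<>r is T. ✗
w4: [][]r is F, ~<>r is F. ✗
w5: [][]r is F, ~<>r is T. ✗
w6: [][]r is F, ~<>r is F. ✗
w7: [][]r is T, ~<>r is F. ✗
Satisfying worlds: {w1}.
So [][]r & ~<>r fails at the other 7 worlds.

7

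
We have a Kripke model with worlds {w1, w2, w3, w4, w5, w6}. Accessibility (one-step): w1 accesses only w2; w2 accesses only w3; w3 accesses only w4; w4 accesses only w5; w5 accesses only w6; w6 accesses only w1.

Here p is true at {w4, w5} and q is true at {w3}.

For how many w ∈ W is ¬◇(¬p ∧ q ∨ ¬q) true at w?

w1: ◇(¬p ∧ q ∨ ¬q) is T. ✗
w2: ◇(¬p ∧ q ∨ ¬q) is T. ✗
w3: ◇(¬p ∧ q ∨ ¬q) is T. ✗
w4: ◇(¬p ∧ q ∨ ¬q) is T. ✗
w5: ◇(¬p ∧ q ∨ ¬q) is T. ✗
w6: ◇(¬p ∧ q ∨ ¬q) is T. ✗
Satisfying worlds: ∅.

0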